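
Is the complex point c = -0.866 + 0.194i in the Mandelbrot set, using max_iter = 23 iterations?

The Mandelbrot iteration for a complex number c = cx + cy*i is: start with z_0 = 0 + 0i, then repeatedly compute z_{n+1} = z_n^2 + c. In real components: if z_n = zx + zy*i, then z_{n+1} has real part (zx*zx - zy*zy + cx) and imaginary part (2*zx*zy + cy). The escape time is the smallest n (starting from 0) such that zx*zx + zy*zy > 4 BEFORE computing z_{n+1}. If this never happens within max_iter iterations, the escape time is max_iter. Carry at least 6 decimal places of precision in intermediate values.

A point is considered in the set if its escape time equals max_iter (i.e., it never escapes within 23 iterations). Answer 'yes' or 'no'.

z_0 = 0 + 0i, c = -0.8660 + 0.1940i
Iter 1: z = -0.8660 + 0.1940i, |z|^2 = 0.7876
Iter 2: z = -0.1537 + -0.1420i, |z|^2 = 0.0438
Iter 3: z = -0.8625 + 0.2376i, |z|^2 = 0.8005
Iter 4: z = -0.1785 + -0.2160i, |z|^2 = 0.0785
Iter 5: z = -0.8808 + 0.2711i, |z|^2 = 0.8493
Iter 6: z = -0.1637 + -0.2835i, |z|^2 = 0.1072
Iter 7: z = -0.9196 + 0.2868i, |z|^2 = 0.9279
Iter 8: z = -0.1026 + -0.3336i, |z|^2 = 0.1218
Iter 9: z = -0.9667 + 0.2625i, |z|^2 = 1.0035
Iter 10: z = -0.0003 + -0.3134i, |z|^2 = 0.0983
Iter 11: z = -0.9643 + 0.1942i, |z|^2 = 0.9675
Iter 12: z = 0.0261 + -0.1805i, |z|^2 = 0.0333
Iter 13: z = -0.8979 + 0.1846i, |z|^2 = 0.8403
Iter 14: z = -0.0938 + -0.1375i, |z|^2 = 0.0277
Iter 15: z = -0.8761 + 0.2198i, |z|^2 = 0.8159
Iter 16: z = -0.1468 + -0.1911i, |z|^2 = 0.0581
Iter 17: z = -0.8810 + 0.2501i, |z|^2 = 0.8387
Iter 18: z = -0.1524 + -0.2467i, |z|^2 = 0.0841
Iter 19: z = -0.9036 + 0.2692i, |z|^2 = 0.8890
Iter 20: z = -0.1219 + -0.2925i, |z|^2 = 0.1004
Iter 21: z = -0.9367 + 0.2653i, |z|^2 = 0.9478
Iter 22: z = -0.0590 + -0.3031i, |z|^2 = 0.0953
Did not escape in 23 iterations → in set

Answer: yes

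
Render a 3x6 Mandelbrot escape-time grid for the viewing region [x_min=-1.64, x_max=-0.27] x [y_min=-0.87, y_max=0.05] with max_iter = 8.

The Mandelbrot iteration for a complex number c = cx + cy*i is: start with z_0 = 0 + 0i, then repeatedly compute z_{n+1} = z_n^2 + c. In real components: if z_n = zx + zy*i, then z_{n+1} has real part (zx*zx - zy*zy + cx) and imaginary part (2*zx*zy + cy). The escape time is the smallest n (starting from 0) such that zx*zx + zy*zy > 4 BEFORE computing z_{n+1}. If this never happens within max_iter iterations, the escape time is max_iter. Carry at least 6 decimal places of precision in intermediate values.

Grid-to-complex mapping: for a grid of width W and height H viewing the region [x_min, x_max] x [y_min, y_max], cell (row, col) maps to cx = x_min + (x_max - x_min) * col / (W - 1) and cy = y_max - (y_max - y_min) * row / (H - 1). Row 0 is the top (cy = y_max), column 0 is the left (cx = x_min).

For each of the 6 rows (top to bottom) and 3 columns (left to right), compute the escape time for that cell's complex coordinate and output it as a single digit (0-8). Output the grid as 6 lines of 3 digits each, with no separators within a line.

Answer: 688
588
488
358
348
238

Derivation:
(row=0, col=0): c = -1.6400 + 0.0500i → escape time 6
(row=0, col=1): c = -0.9550 + 0.0500i → escape time 8
(row=0, col=2): c = -0.2700 + 0.0500i → escape time 8
(row=1, col=0): c = -1.6400 + -0.1340i → escape time 5
(row=1, col=1): c = -0.9550 + -0.1340i → escape time 8
(row=1, col=2): c = -0.2700 + -0.1340i → escape time 8
(row=2, col=0): c = -1.6400 + -0.3180i → escape time 4
(row=2, col=1): c = -0.9550 + -0.3180i → escape time 8
(row=2, col=2): c = -0.2700 + -0.3180i → escape time 8
(row=3, col=0): c = -1.6400 + -0.5020i → escape time 3
(row=3, col=1): c = -0.9550 + -0.5020i → escape time 5
(row=3, col=2): c = -0.2700 + -0.5020i → escape time 8
(row=4, col=0): c = -1.6400 + -0.6860i → escape time 3
(row=4, col=1): c = -0.9550 + -0.6860i → escape time 4
(row=4, col=2): c = -0.2700 + -0.6860i → escape time 8
(row=5, col=0): c = -1.6400 + -0.8700i → escape time 2
(row=5, col=1): c = -0.9550 + -0.8700i → escape time 3
(row=5, col=2): c = -0.2700 + -0.8700i → escape time 8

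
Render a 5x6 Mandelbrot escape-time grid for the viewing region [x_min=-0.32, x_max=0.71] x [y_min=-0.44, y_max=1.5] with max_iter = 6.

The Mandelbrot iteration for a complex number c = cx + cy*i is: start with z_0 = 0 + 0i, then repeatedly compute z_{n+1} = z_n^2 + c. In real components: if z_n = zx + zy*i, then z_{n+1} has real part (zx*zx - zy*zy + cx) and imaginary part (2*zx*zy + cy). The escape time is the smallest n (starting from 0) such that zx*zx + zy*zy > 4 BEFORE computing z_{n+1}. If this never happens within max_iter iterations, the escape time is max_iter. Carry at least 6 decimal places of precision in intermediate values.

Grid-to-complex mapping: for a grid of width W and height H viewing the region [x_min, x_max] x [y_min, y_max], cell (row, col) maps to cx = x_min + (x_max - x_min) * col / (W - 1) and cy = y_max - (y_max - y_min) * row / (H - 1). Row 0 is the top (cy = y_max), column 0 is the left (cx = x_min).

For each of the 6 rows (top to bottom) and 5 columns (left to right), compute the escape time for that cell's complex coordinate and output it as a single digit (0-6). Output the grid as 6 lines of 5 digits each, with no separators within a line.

(row=0, col=0): c = -0.3200 + 1.5000i → escape time 2
(row=0, col=1): c = -0.0625 + 1.5000i → escape time 2
(row=0, col=2): c = 0.1950 + 1.5000i → escape time 2
(row=0, col=3): c = 0.4525 + 1.5000i → escape time 2
(row=0, col=4): c = 0.7100 + 1.5000i → escape time 2
(row=1, col=0): c = -0.3200 + 1.1120i → escape time 4
(row=1, col=1): c = -0.0625 + 1.1120i → escape time 5
(row=1, col=2): c = 0.1950 + 1.1120i → escape time 3
(row=1, col=3): c = 0.4525 + 1.1120i → escape time 2
(row=1, col=4): c = 0.7100 + 1.1120i → escape time 2
(row=2, col=0): c = -0.3200 + 0.7240i → escape time 6
(row=2, col=1): c = -0.0625 + 0.7240i → escape time 6
(row=2, col=2): c = 0.1950 + 0.7240i → escape time 6
(row=2, col=3): c = 0.4525 + 0.7240i → escape time 4
(row=2, col=4): c = 0.7100 + 0.7240i → escape time 3
(row=3, col=0): c = -0.3200 + 0.3360i → escape time 6
(row=3, col=1): c = -0.0625 + 0.3360i → escape time 6
(row=3, col=2): c = 0.1950 + 0.3360i → escape time 6
(row=3, col=3): c = 0.4525 + 0.3360i → escape time 6
(row=3, col=4): c = 0.7100 + 0.3360i → escape time 3
(row=4, col=0): c = -0.3200 + -0.0520i → escape time 6
(row=4, col=1): c = -0.0625 + -0.0520i → escape time 6
(row=4, col=2): c = 0.1950 + -0.0520i → escape time 6
(row=4, col=3): c = 0.4525 + -0.0520i → escape time 6
(row=4, col=4): c = 0.7100 + -0.0520i → escape time 3
(row=5, col=0): c = -0.3200 + -0.4400i → escape time 6
(row=5, col=1): c = -0.0625 + -0.4400i → escape time 6
(row=5, col=2): c = 0.1950 + -0.4400i → escape time 6
(row=5, col=3): c = 0.4525 + -0.4400i → escape time 6
(row=5, col=4): c = 0.7100 + -0.4400i → escape time 3

Answer: 22222
45322
66643
66663
66663
66663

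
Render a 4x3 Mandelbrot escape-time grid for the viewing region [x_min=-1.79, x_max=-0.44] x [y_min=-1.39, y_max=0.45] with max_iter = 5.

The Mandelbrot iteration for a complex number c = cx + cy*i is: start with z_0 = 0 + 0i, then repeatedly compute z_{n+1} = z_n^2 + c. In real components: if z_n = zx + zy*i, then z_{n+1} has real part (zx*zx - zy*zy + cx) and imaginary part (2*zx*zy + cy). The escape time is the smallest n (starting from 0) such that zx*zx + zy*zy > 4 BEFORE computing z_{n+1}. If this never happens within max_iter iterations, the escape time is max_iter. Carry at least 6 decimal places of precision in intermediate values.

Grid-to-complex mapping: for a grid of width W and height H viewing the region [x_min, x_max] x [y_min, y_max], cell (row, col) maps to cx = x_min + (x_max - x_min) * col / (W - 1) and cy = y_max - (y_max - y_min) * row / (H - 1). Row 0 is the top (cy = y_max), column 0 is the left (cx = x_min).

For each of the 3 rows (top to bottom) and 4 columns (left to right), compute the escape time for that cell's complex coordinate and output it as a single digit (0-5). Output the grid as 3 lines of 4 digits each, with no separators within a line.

Answer: 3455
3455
1222

Derivation:
(row=0, col=0): c = -1.7900 + 0.4500i → escape time 3
(row=0, col=1): c = -1.3400 + 0.4500i → escape time 4
(row=0, col=2): c = -0.8900 + 0.4500i → escape time 5
(row=0, col=3): c = -0.4400 + 0.4500i → escape time 5
(row=1, col=0): c = -1.7900 + -0.4700i → escape time 3
(row=1, col=1): c = -1.3400 + -0.4700i → escape time 4
(row=1, col=2): c = -0.8900 + -0.4700i → escape time 5
(row=1, col=3): c = -0.4400 + -0.4700i → escape time 5
(row=2, col=0): c = -1.7900 + -1.3900i → escape time 1
(row=2, col=1): c = -1.3400 + -1.3900i → escape time 2
(row=2, col=2): c = -0.8900 + -1.3900i → escape time 2
(row=2, col=3): c = -0.4400 + -1.3900i → escape time 2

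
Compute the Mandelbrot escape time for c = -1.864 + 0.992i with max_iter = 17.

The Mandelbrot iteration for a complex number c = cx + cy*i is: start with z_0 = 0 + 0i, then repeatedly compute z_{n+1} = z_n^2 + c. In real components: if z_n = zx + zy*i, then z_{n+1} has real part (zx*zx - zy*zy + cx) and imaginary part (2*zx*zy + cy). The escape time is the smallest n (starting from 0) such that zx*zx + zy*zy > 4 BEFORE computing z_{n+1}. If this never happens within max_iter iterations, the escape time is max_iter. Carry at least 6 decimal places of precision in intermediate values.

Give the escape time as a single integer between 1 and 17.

Answer: 1

Derivation:
z_0 = 0 + 0i, c = -1.8640 + 0.9920i
Iter 1: z = -1.8640 + 0.9920i, |z|^2 = 4.4586
Escaped at iteration 1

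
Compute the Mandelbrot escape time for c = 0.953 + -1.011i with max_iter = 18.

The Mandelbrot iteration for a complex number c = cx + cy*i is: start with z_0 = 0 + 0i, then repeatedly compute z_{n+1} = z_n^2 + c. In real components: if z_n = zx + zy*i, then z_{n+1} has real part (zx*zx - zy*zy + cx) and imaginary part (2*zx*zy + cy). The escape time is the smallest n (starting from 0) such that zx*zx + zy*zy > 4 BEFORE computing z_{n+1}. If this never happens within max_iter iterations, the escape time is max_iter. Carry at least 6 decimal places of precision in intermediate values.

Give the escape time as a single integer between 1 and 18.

z_0 = 0 + 0i, c = 0.9530 + -1.0110i
Iter 1: z = 0.9530 + -1.0110i, |z|^2 = 1.9303
Iter 2: z = 0.8391 + -2.9380i, |z|^2 = 9.3357
Escaped at iteration 2

Answer: 2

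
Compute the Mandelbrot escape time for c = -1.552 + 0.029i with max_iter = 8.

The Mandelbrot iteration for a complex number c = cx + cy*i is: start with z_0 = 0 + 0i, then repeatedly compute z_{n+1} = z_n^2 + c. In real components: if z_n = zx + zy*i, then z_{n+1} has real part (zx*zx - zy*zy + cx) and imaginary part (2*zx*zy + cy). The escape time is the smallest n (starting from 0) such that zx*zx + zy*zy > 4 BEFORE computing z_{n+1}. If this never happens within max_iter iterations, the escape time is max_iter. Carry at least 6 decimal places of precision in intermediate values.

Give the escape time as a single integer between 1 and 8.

z_0 = 0 + 0i, c = -1.5520 + 0.0290i
Iter 1: z = -1.5520 + 0.0290i, |z|^2 = 2.4095
Iter 2: z = 0.8559 + -0.0610i, |z|^2 = 0.7362
Iter 3: z = -0.8232 + -0.0754i, |z|^2 = 0.6834
Iter 4: z = -0.8800 + 0.1532i, |z|^2 = 0.7979
Iter 5: z = -0.8011 + -0.2407i, |z|^2 = 0.6996
Iter 6: z = -0.9682 + 0.4146i, |z|^2 = 1.1093
Iter 7: z = -0.7865 + -0.7737i, |z|^2 = 1.2172

Answer: 8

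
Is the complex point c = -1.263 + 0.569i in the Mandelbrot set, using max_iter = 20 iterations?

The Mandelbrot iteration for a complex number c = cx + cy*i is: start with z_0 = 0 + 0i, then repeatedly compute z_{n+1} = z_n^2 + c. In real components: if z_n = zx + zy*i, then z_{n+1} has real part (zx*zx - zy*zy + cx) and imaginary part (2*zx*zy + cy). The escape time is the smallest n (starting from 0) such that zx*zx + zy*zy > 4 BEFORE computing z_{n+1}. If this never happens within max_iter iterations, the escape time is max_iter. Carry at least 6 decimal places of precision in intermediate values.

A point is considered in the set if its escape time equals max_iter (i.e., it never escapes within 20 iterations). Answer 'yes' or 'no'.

z_0 = 0 + 0i, c = -1.2630 + 0.5690i
Iter 1: z = -1.2630 + 0.5690i, |z|^2 = 1.9189
Iter 2: z = 0.0084 + -0.8683i, |z|^2 = 0.7540
Iter 3: z = -2.0169 + 0.5544i, |z|^2 = 4.3751
Escaped at iteration 3

Answer: no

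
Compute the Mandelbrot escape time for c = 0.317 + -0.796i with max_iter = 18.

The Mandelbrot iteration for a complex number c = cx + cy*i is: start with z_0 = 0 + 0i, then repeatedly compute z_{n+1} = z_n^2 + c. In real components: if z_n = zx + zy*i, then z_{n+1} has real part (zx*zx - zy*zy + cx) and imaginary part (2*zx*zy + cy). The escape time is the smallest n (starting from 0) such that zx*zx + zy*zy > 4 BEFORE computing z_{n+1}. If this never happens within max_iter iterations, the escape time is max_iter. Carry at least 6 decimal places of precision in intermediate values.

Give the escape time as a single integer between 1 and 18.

z_0 = 0 + 0i, c = 0.3170 + -0.7960i
Iter 1: z = 0.3170 + -0.7960i, |z|^2 = 0.7341
Iter 2: z = -0.2161 + -1.3007i, |z|^2 = 1.7384
Iter 3: z = -1.3280 + -0.2338i, |z|^2 = 1.8183
Iter 4: z = 2.0260 + -0.1751i, |z|^2 = 4.1352
Escaped at iteration 4

Answer: 4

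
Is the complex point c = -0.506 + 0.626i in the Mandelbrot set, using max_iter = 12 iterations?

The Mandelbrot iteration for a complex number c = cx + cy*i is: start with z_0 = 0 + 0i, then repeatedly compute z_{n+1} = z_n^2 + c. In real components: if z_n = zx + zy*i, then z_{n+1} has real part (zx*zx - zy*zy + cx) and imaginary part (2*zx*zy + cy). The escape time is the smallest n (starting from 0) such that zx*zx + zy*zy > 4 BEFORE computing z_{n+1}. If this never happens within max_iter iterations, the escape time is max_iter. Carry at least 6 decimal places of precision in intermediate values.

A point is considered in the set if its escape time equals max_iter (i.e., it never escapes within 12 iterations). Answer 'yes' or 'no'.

Answer: yes

Derivation:
z_0 = 0 + 0i, c = -0.5060 + 0.6260i
Iter 1: z = -0.5060 + 0.6260i, |z|^2 = 0.6479
Iter 2: z = -0.6418 + -0.0075i, |z|^2 = 0.4120
Iter 3: z = -0.0941 + 0.6356i, |z|^2 = 0.4129
Iter 4: z = -0.9012 + 0.5064i, |z|^2 = 1.0686
Iter 5: z = 0.0497 + -0.2867i, |z|^2 = 0.0847
Iter 6: z = -0.5857 + 0.5975i, |z|^2 = 0.7001
Iter 7: z = -0.5199 + -0.0739i, |z|^2 = 0.2758
Iter 8: z = -0.2411 + 0.7029i, |z|^2 = 0.5522
Iter 9: z = -0.9419 + 0.2870i, |z|^2 = 0.9695
Iter 10: z = 0.2987 + 0.0853i, |z|^2 = 0.0965
Iter 11: z = -0.4240 + 0.6770i, |z|^2 = 0.6381
Did not escape in 12 iterations → in set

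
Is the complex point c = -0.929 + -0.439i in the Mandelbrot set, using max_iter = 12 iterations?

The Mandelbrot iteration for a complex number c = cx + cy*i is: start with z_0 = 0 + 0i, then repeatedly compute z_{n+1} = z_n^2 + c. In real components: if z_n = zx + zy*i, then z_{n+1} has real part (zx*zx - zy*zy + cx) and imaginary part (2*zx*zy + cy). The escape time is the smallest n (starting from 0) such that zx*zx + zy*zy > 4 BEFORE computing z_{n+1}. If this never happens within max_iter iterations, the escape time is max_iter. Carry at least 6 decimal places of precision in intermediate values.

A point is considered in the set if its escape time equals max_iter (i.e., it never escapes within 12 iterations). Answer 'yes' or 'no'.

Answer: no

Derivation:
z_0 = 0 + 0i, c = -0.9290 + -0.4390i
Iter 1: z = -0.9290 + -0.4390i, |z|^2 = 1.0558
Iter 2: z = -0.2587 + 0.3767i, |z|^2 = 0.2088
Iter 3: z = -1.0040 + -0.6339i, |z|^2 = 1.4097
Iter 4: z = -0.3229 + 0.8338i, |z|^2 = 0.7994
Iter 5: z = -1.5199 + -0.9774i, |z|^2 = 3.2654
Iter 6: z = 0.4259 + 2.5320i, |z|^2 = 6.5926
Escaped at iteration 6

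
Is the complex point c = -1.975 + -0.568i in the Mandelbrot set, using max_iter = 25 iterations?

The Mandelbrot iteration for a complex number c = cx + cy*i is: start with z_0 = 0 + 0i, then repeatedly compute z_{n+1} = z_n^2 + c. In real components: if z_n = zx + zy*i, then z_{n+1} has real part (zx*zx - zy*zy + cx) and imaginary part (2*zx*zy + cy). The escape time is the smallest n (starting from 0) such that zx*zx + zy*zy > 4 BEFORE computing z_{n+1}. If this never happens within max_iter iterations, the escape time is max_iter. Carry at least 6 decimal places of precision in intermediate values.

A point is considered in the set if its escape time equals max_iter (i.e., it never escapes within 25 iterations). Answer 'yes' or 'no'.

Answer: no

Derivation:
z_0 = 0 + 0i, c = -1.9750 + -0.5680i
Iter 1: z = -1.9750 + -0.5680i, |z|^2 = 4.2232
Escaped at iteration 1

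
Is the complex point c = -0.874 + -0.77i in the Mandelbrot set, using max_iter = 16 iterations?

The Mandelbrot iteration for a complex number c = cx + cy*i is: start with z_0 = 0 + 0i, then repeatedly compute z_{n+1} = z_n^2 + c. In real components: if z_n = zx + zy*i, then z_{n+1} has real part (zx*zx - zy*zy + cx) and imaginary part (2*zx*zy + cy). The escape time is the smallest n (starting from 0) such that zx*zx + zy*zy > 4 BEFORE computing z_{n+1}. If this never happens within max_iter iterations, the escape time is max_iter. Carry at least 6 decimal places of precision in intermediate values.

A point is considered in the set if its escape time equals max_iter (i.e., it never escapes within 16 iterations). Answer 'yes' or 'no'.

Answer: no

Derivation:
z_0 = 0 + 0i, c = -0.8740 + -0.7700i
Iter 1: z = -0.8740 + -0.7700i, |z|^2 = 1.3568
Iter 2: z = -0.7030 + 0.5760i, |z|^2 = 0.8260
Iter 3: z = -0.7115 + -1.5798i, |z|^2 = 3.0021
Iter 4: z = -2.8636 + 1.4781i, |z|^2 = 10.3851
Escaped at iteration 4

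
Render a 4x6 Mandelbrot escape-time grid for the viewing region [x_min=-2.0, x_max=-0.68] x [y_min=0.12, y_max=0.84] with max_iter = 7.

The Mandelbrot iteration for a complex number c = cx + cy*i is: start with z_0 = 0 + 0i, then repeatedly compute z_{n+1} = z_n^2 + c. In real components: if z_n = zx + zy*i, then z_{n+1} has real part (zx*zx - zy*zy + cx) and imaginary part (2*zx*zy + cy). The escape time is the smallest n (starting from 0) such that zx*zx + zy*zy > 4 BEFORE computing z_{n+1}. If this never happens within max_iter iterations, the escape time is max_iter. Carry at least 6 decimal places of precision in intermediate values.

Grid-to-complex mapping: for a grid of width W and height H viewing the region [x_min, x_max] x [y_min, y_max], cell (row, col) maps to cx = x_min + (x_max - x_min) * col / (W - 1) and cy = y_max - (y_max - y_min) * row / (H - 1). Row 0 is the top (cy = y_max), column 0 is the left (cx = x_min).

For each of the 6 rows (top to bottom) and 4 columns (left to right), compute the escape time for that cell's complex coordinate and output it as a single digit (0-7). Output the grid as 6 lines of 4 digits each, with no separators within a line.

Answer: 1334
1335
1347
1467
1577
1677

Derivation:
(row=0, col=0): c = -2.0000 + 0.8400i → escape time 1
(row=0, col=1): c = -1.5600 + 0.8400i → escape time 3
(row=0, col=2): c = -1.1200 + 0.8400i → escape time 3
(row=0, col=3): c = -0.6800 + 0.8400i → escape time 4
(row=1, col=0): c = -2.0000 + 0.6960i → escape time 1
(row=1, col=1): c = -1.5600 + 0.6960i → escape time 3
(row=1, col=2): c = -1.1200 + 0.6960i → escape time 3
(row=1, col=3): c = -0.6800 + 0.6960i → escape time 5
(row=2, col=0): c = -2.0000 + 0.5520i → escape time 1
(row=2, col=1): c = -1.5600 + 0.5520i → escape time 3
(row=2, col=2): c = -1.1200 + 0.5520i → escape time 4
(row=2, col=3): c = -0.6800 + 0.5520i → escape time 7
(row=3, col=0): c = -2.0000 + 0.4080i → escape time 1
(row=3, col=1): c = -1.5600 + 0.4080i → escape time 4
(row=3, col=2): c = -1.1200 + 0.4080i → escape time 6
(row=3, col=3): c = -0.6800 + 0.4080i → escape time 7
(row=4, col=0): c = -2.0000 + 0.2640i → escape time 1
(row=4, col=1): c = -1.5600 + 0.2640i → escape time 5
(row=4, col=2): c = -1.1200 + 0.2640i → escape time 7
(row=4, col=3): c = -0.6800 + 0.2640i → escape time 7
(row=5, col=0): c = -2.0000 + 0.1200i → escape time 1
(row=5, col=1): c = -1.5600 + 0.1200i → escape time 6
(row=5, col=2): c = -1.1200 + 0.1200i → escape time 7
(row=5, col=3): c = -0.6800 + 0.1200i → escape time 7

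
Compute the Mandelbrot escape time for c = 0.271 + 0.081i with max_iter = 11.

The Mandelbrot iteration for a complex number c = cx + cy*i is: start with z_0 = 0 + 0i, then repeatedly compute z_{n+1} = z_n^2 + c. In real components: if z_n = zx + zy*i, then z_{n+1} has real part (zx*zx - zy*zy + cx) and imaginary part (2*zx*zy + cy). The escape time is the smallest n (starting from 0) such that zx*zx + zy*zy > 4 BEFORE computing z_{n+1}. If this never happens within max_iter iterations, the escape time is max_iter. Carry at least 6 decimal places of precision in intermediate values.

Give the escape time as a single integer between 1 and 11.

z_0 = 0 + 0i, c = 0.2710 + 0.0810i
Iter 1: z = 0.2710 + 0.0810i, |z|^2 = 0.0800
Iter 2: z = 0.3379 + 0.1249i, |z|^2 = 0.1298
Iter 3: z = 0.3696 + 0.1654i, |z|^2 = 0.1639
Iter 4: z = 0.3802 + 0.2033i, |z|^2 = 0.1859
Iter 5: z = 0.3743 + 0.2356i, |z|^2 = 0.1956
Iter 6: z = 0.3556 + 0.2573i, |z|^2 = 0.1926
Iter 7: z = 0.3312 + 0.2640i, |z|^2 = 0.1794
Iter 8: z = 0.3110 + 0.2559i, |z|^2 = 0.1622
Iter 9: z = 0.3023 + 0.2402i, |z|^2 = 0.1490
Iter 10: z = 0.3047 + 0.2262i, |z|^2 = 0.1440

Answer: 11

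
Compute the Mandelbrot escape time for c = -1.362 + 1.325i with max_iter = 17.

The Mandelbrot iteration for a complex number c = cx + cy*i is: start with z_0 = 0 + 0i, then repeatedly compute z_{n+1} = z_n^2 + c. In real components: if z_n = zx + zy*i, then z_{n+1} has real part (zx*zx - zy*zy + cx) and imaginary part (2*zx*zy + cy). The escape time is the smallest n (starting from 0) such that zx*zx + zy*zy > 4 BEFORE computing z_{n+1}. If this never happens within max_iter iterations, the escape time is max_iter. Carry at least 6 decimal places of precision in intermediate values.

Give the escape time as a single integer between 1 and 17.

z_0 = 0 + 0i, c = -1.3620 + 1.3250i
Iter 1: z = -1.3620 + 1.3250i, |z|^2 = 3.6107
Iter 2: z = -1.2626 + -2.2843i, |z|^2 = 6.8121
Escaped at iteration 2

Answer: 2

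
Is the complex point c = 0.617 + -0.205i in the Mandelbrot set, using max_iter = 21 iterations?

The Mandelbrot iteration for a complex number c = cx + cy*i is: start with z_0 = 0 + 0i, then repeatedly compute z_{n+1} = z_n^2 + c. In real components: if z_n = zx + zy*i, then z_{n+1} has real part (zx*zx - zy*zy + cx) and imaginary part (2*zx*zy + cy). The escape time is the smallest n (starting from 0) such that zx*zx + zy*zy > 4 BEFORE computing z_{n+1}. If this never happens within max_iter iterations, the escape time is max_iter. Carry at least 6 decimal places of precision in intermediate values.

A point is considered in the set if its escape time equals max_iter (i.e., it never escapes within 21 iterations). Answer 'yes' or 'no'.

z_0 = 0 + 0i, c = 0.6170 + -0.2050i
Iter 1: z = 0.6170 + -0.2050i, |z|^2 = 0.4227
Iter 2: z = 0.9557 + -0.4580i, |z|^2 = 1.1230
Iter 3: z = 1.3206 + -1.0803i, |z|^2 = 2.9110
Iter 4: z = 1.1938 + -3.0583i, |z|^2 = 10.7781
Escaped at iteration 4

Answer: no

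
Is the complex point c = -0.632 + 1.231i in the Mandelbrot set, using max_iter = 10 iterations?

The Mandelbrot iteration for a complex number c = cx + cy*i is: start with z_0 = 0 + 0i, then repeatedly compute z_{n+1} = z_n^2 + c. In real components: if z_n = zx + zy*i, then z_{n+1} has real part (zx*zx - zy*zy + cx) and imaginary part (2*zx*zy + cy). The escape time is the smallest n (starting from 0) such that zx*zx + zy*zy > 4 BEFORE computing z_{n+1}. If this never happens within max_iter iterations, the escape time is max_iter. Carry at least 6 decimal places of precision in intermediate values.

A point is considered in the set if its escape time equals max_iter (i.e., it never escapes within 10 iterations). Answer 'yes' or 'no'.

z_0 = 0 + 0i, c = -0.6320 + 1.2310i
Iter 1: z = -0.6320 + 1.2310i, |z|^2 = 1.9148
Iter 2: z = -1.7479 + -0.3250i, |z|^2 = 3.1609
Iter 3: z = 2.3177 + 2.3671i, |z|^2 = 10.9748
Escaped at iteration 3

Answer: no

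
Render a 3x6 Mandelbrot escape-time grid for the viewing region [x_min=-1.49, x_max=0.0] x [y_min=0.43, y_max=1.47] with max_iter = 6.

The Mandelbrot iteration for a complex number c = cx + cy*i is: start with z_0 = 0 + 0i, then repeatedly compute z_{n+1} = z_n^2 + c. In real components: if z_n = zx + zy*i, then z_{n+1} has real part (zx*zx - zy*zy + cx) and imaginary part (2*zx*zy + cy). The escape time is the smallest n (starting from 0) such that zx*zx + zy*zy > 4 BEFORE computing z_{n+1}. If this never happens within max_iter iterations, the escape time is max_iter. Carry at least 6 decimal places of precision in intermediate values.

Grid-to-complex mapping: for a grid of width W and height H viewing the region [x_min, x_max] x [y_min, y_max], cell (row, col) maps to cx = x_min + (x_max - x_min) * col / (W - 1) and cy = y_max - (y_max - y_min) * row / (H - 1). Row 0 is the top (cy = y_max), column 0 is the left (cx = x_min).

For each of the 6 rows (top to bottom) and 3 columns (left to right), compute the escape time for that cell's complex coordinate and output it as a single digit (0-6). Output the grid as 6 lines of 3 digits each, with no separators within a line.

(row=0, col=0): c = -1.4900 + 1.4700i → escape time 1
(row=0, col=1): c = -0.7450 + 1.4700i → escape time 2
(row=0, col=2): c = 0.0000 + 1.4700i → escape time 2
(row=1, col=0): c = -1.4900 + 1.2620i → escape time 2
(row=1, col=1): c = -0.7450 + 1.2620i → escape time 3
(row=1, col=2): c = 0.0000 + 1.2620i → escape time 2
(row=2, col=0): c = -1.4900 + 1.0540i → escape time 2
(row=2, col=1): c = -0.7450 + 1.0540i → escape time 3
(row=2, col=2): c = 0.0000 + 1.0540i → escape time 5
(row=3, col=0): c = -1.4900 + 0.8460i → escape time 3
(row=3, col=1): c = -0.7450 + 0.8460i → escape time 4
(row=3, col=2): c = 0.0000 + 0.8460i → escape time 6
(row=4, col=0): c = -1.4900 + 0.6380i → escape time 3
(row=4, col=1): c = -0.7450 + 0.6380i → escape time 5
(row=4, col=2): c = 0.0000 + 0.6380i → escape time 6
(row=5, col=0): c = -1.4900 + 0.4300i → escape time 4
(row=5, col=1): c = -0.7450 + 0.4300i → escape time 6
(row=5, col=2): c = 0.0000 + 0.4300i → escape time 6

Answer: 122
232
235
346
356
466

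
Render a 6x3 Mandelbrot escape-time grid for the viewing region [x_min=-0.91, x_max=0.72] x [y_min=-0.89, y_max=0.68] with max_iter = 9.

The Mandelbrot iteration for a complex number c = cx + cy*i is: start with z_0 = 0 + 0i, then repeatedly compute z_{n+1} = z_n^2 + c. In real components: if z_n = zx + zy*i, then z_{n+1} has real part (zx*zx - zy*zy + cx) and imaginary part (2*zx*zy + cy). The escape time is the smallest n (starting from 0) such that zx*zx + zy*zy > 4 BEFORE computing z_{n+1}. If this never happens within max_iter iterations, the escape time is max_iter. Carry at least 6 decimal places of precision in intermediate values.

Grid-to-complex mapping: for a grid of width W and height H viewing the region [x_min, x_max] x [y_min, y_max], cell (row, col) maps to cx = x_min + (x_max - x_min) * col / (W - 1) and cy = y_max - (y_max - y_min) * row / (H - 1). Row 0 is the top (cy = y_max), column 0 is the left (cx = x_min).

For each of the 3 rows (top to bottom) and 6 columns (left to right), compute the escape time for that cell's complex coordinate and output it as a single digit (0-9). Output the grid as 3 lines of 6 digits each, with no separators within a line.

Answer: 499963
999993
348632

Derivation:
(row=0, col=0): c = -0.9100 + 0.6800i → escape time 4
(row=0, col=1): c = -0.5840 + 0.6800i → escape time 9
(row=0, col=2): c = -0.2580 + 0.6800i → escape time 9
(row=0, col=3): c = 0.0680 + 0.6800i → escape time 9
(row=0, col=4): c = 0.3940 + 0.6800i → escape time 6
(row=0, col=5): c = 0.7200 + 0.6800i → escape time 3
(row=1, col=0): c = -0.9100 + -0.1050i → escape time 9
(row=1, col=1): c = -0.5840 + -0.1050i → escape time 9
(row=1, col=2): c = -0.2580 + -0.1050i → escape time 9
(row=1, col=3): c = 0.0680 + -0.1050i → escape time 9
(row=1, col=4): c = 0.3940 + -0.1050i → escape time 9
(row=1, col=5): c = 0.7200 + -0.1050i → escape time 3
(row=2, col=0): c = -0.9100 + -0.8900i → escape time 3
(row=2, col=1): c = -0.5840 + -0.8900i → escape time 4
(row=2, col=2): c = -0.2580 + -0.8900i → escape time 8
(row=2, col=3): c = 0.0680 + -0.8900i → escape time 6
(row=2, col=4): c = 0.3940 + -0.8900i → escape time 3
(row=2, col=5): c = 0.7200 + -0.8900i → escape time 2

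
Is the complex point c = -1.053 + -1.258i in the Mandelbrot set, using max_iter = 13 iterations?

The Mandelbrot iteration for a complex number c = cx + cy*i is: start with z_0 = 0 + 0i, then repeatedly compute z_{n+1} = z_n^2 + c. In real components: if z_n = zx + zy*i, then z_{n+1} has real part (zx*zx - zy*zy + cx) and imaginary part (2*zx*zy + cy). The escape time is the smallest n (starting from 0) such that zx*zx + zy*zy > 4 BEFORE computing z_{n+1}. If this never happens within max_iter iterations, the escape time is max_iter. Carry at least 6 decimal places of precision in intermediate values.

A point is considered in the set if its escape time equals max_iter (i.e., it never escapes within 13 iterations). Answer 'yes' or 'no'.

Answer: no

Derivation:
z_0 = 0 + 0i, c = -1.0530 + -1.2580i
Iter 1: z = -1.0530 + -1.2580i, |z|^2 = 2.6914
Iter 2: z = -1.5268 + 1.3913i, |z|^2 = 4.2668
Escaped at iteration 2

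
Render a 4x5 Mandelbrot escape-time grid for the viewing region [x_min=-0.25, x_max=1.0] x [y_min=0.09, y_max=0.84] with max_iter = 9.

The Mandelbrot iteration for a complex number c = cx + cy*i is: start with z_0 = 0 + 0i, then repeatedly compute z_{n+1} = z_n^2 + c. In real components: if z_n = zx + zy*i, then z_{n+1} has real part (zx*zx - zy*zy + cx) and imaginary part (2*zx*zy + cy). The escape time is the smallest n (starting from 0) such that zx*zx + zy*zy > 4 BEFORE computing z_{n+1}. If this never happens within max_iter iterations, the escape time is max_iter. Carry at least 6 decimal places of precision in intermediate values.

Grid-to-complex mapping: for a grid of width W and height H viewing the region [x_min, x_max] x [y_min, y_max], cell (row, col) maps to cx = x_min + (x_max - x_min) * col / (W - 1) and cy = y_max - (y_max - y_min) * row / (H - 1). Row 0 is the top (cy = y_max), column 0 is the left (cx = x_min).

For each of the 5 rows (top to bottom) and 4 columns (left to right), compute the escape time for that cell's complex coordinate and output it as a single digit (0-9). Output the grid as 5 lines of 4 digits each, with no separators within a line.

(row=0, col=0): c = -0.2500 + 0.8400i → escape time 9
(row=0, col=1): c = 0.1667 + 0.8400i → escape time 5
(row=0, col=2): c = 0.5833 + 0.8400i → escape time 3
(row=0, col=3): c = 1.0000 + 0.8400i → escape time 2
(row=1, col=0): c = -0.2500 + 0.6525i → escape time 9
(row=1, col=1): c = 0.1667 + 0.6525i → escape time 9
(row=1, col=2): c = 0.5833 + 0.6525i → escape time 3
(row=1, col=3): c = 1.0000 + 0.6525i → escape time 2
(row=2, col=0): c = -0.2500 + 0.4650i → escape time 9
(row=2, col=1): c = 0.1667 + 0.4650i → escape time 9
(row=2, col=2): c = 0.5833 + 0.4650i → escape time 4
(row=2, col=3): c = 1.0000 + 0.4650i → escape time 2
(row=3, col=0): c = -0.2500 + 0.2775i → escape time 9
(row=3, col=1): c = 0.1667 + 0.2775i → escape time 9
(row=3, col=2): c = 0.5833 + 0.2775i → escape time 4
(row=3, col=3): c = 1.0000 + 0.2775i → escape time 2
(row=4, col=0): c = -0.2500 + 0.0900i → escape time 9
(row=4, col=1): c = 0.1667 + 0.0900i → escape time 9
(row=4, col=2): c = 0.5833 + 0.0900i → escape time 4
(row=4, col=3): c = 1.0000 + 0.0900i → escape time 2

Answer: 9532
9932
9942
9942
9942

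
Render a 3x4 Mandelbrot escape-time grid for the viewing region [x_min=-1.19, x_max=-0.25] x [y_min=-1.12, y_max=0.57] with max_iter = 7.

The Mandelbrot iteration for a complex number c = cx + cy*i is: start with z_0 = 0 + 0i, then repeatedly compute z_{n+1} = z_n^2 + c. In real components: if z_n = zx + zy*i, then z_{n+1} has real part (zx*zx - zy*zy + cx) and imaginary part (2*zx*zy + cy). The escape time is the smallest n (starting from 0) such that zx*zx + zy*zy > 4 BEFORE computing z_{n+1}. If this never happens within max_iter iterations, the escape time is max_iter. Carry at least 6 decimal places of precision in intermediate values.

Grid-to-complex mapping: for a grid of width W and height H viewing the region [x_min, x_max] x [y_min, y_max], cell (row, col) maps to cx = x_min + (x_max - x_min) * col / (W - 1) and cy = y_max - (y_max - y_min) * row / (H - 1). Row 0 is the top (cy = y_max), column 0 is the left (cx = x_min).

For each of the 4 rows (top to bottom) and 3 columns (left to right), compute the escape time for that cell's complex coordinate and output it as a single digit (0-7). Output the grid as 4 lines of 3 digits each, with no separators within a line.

(row=0, col=0): c = -1.1900 + 0.5700i → escape time 4
(row=0, col=1): c = -0.7200 + 0.5700i → escape time 6
(row=0, col=2): c = -0.2500 + 0.5700i → escape time 7
(row=1, col=0): c = -1.1900 + 0.0067i → escape time 7
(row=1, col=1): c = -0.7200 + 0.0067i → escape time 7
(row=1, col=2): c = -0.2500 + 0.0067i → escape time 7
(row=2, col=0): c = -1.1900 + -0.5567i → escape time 4
(row=2, col=1): c = -0.7200 + -0.5567i → escape time 6
(row=2, col=2): c = -0.2500 + -0.5567i → escape time 7
(row=3, col=0): c = -1.1900 + -1.1200i → escape time 3
(row=3, col=1): c = -0.7200 + -1.1200i → escape time 3
(row=3, col=2): c = -0.2500 + -1.1200i → escape time 5

Answer: 467
777
467
335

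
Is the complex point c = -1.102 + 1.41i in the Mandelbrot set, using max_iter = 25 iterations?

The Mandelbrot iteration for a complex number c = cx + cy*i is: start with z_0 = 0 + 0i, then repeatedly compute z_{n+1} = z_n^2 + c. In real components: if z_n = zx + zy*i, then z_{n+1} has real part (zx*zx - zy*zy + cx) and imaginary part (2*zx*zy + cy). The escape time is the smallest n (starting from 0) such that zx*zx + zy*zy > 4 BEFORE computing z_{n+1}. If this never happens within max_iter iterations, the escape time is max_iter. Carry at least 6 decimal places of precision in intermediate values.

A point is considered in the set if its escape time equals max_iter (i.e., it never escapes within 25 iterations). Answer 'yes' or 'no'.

z_0 = 0 + 0i, c = -1.1020 + 1.4100i
Iter 1: z = -1.1020 + 1.4100i, |z|^2 = 3.2025
Iter 2: z = -1.8757 + -1.6976i, |z|^2 = 6.4002
Escaped at iteration 2

Answer: no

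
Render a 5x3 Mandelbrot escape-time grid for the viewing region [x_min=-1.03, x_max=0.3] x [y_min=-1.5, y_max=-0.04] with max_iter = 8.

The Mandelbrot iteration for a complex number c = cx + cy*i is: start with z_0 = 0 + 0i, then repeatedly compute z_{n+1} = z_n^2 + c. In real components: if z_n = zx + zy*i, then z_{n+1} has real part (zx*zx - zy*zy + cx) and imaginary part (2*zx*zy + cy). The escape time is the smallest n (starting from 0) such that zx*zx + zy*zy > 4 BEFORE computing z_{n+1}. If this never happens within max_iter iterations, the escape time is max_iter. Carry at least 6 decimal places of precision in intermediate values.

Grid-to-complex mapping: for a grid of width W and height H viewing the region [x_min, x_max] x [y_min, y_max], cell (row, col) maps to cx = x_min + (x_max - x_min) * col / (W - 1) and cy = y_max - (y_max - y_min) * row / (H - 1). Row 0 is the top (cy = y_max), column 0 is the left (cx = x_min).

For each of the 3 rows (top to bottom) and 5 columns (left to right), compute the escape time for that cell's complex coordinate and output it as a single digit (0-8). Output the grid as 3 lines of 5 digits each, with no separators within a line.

(row=0, col=0): c = -1.0300 + -0.0400i → escape time 8
(row=0, col=1): c = -0.6975 + -0.0400i → escape time 8
(row=0, col=2): c = -0.3650 + -0.0400i → escape time 8
(row=0, col=3): c = -0.0325 + -0.0400i → escape time 8
(row=0, col=4): c = 0.3000 + -0.0400i → escape time 8
(row=1, col=0): c = -1.0300 + -0.7700i → escape time 3
(row=1, col=1): c = -0.6975 + -0.7700i → escape time 4
(row=1, col=2): c = -0.3650 + -0.7700i → escape time 7
(row=1, col=3): c = -0.0325 + -0.7700i → escape time 8
(row=1, col=4): c = 0.3000 + -0.7700i → escape time 5
(row=2, col=0): c = -1.0300 + -1.5000i → escape time 2
(row=2, col=1): c = -0.6975 + -1.5000i → escape time 2
(row=2, col=2): c = -0.3650 + -1.5000i → escape time 2
(row=2, col=3): c = -0.0325 + -1.5000i → escape time 2
(row=2, col=4): c = 0.3000 + -1.5000i → escape time 2

Answer: 88888
34785
22222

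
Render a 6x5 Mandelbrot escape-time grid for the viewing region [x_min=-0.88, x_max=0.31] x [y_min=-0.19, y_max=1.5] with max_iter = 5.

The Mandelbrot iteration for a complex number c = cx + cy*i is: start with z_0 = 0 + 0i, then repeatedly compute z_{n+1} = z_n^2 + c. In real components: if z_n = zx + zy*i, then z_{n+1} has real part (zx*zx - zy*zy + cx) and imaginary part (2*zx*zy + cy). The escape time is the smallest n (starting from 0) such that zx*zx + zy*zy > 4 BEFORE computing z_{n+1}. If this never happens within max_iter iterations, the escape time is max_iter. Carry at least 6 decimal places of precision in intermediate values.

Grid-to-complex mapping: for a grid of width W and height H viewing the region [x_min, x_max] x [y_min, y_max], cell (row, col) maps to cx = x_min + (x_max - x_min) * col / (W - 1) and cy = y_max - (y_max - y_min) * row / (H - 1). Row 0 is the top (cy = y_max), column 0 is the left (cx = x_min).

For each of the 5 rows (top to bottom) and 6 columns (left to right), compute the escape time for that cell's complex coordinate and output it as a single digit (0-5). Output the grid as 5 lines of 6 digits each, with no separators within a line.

Answer: 222222
334543
455555
555555
555555

Derivation:
(row=0, col=0): c = -0.8800 + 1.5000i → escape time 2
(row=0, col=1): c = -0.6420 + 1.5000i → escape time 2
(row=0, col=2): c = -0.4040 + 1.5000i → escape time 2
(row=0, col=3): c = -0.1660 + 1.5000i → escape time 2
(row=0, col=4): c = 0.0720 + 1.5000i → escape time 2
(row=0, col=5): c = 0.3100 + 1.5000i → escape time 2
(row=1, col=0): c = -0.8800 + 1.0775i → escape time 3
(row=1, col=1): c = -0.6420 + 1.0775i → escape time 3
(row=1, col=2): c = -0.4040 + 1.0775i → escape time 4
(row=1, col=3): c = -0.1660 + 1.0775i → escape time 5
(row=1, col=4): c = 0.0720 + 1.0775i → escape time 4
(row=1, col=5): c = 0.3100 + 1.0775i → escape time 3
(row=2, col=0): c = -0.8800 + 0.6550i → escape time 4
(row=2, col=1): c = -0.6420 + 0.6550i → escape time 5
(row=2, col=2): c = -0.4040 + 0.6550i → escape time 5
(row=2, col=3): c = -0.1660 + 0.6550i → escape time 5
(row=2, col=4): c = 0.0720 + 0.6550i → escape time 5
(row=2, col=5): c = 0.3100 + 0.6550i → escape time 5
(row=3, col=0): c = -0.8800 + 0.2325i → escape time 5
(row=3, col=1): c = -0.6420 + 0.2325i → escape time 5
(row=3, col=2): c = -0.4040 + 0.2325i → escape time 5
(row=3, col=3): c = -0.1660 + 0.2325i → escape time 5
(row=3, col=4): c = 0.0720 + 0.2325i → escape time 5
(row=3, col=5): c = 0.3100 + 0.2325i → escape time 5
(row=4, col=0): c = -0.8800 + -0.1900i → escape time 5
(row=4, col=1): c = -0.6420 + -0.1900i → escape time 5
(row=4, col=2): c = -0.4040 + -0.1900i → escape time 5
(row=4, col=3): c = -0.1660 + -0.1900i → escape time 5
(row=4, col=4): c = 0.0720 + -0.1900i → escape time 5
(row=4, col=5): c = 0.3100 + -0.1900i → escape time 5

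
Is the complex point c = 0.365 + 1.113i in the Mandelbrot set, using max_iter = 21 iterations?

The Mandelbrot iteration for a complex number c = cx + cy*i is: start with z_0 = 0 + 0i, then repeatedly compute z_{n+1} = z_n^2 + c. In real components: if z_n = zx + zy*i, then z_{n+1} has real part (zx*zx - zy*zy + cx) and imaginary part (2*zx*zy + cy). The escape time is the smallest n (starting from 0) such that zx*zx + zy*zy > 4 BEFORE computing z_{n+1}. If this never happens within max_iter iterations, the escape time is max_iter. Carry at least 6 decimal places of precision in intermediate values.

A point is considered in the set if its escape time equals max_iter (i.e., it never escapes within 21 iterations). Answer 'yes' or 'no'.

Answer: no

Derivation:
z_0 = 0 + 0i, c = 0.3650 + 1.1130i
Iter 1: z = 0.3650 + 1.1130i, |z|^2 = 1.3720
Iter 2: z = -0.7405 + 1.9255i, |z|^2 = 4.2559
Escaped at iteration 2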